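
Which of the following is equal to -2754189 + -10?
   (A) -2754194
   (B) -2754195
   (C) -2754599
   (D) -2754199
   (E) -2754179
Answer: D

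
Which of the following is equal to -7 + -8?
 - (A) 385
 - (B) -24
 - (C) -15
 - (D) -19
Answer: C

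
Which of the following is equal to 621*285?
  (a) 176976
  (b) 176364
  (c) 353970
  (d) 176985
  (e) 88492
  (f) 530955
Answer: d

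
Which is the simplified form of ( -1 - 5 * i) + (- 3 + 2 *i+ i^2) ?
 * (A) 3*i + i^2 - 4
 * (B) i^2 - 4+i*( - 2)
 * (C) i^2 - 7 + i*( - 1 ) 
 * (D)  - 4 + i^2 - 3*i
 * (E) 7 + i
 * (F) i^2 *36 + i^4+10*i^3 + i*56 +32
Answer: D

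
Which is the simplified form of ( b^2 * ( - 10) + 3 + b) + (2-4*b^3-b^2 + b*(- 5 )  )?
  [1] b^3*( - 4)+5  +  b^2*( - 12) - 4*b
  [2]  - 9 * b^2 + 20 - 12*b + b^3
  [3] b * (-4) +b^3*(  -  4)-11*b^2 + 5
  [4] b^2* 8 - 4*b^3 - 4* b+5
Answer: 3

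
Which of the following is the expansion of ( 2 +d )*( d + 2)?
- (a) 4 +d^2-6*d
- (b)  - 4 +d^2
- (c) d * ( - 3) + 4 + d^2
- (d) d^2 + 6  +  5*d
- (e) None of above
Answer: e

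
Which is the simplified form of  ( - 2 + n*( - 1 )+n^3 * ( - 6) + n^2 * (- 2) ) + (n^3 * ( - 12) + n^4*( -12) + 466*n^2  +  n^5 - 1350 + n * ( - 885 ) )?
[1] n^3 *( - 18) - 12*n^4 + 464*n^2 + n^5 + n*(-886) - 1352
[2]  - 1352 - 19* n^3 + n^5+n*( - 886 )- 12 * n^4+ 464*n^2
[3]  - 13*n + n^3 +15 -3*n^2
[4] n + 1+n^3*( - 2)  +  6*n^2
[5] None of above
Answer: 1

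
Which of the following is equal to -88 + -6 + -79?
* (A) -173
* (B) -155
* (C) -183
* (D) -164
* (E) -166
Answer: A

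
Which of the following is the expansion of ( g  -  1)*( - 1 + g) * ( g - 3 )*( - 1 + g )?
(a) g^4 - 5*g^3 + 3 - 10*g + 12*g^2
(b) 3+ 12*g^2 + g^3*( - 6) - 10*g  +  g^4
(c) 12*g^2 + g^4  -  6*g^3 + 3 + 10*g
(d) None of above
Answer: b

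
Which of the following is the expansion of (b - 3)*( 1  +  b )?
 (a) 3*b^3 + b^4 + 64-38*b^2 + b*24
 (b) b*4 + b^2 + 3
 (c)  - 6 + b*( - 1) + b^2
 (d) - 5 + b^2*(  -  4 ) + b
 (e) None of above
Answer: e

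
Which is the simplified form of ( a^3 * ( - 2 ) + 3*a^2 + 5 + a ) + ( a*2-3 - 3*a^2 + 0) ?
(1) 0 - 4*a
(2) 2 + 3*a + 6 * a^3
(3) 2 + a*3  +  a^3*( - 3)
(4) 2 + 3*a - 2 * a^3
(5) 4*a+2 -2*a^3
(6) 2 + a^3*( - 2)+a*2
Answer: 4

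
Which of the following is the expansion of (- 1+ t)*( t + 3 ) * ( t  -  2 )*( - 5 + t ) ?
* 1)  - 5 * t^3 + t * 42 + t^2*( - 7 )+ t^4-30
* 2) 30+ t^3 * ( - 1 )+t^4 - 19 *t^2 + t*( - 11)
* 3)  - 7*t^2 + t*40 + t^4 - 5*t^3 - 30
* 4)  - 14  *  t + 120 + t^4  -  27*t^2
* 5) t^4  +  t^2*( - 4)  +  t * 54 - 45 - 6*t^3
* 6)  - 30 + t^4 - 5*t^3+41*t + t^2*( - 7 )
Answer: 6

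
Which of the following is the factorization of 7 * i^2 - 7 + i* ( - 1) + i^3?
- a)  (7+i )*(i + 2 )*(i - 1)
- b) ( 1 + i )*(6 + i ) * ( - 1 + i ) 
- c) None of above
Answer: c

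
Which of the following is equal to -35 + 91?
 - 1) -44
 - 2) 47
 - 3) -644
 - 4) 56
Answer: 4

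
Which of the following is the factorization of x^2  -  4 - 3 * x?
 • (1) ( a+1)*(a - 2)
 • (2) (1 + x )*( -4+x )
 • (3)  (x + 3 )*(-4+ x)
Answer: 2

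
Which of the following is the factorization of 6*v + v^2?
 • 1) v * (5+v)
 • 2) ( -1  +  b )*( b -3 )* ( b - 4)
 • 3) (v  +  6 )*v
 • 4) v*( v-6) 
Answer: 3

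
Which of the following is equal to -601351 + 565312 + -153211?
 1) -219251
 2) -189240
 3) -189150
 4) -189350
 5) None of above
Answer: 5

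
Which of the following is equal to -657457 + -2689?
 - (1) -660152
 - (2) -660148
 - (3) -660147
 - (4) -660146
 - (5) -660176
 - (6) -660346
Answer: 4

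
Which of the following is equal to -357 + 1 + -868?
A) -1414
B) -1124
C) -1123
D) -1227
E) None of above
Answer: E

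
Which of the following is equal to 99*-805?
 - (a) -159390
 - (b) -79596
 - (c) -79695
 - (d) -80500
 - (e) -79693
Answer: c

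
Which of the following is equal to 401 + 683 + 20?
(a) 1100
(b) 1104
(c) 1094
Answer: b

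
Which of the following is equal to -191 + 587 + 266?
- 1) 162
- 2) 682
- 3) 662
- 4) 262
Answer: 3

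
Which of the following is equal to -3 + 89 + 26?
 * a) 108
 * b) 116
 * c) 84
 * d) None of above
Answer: d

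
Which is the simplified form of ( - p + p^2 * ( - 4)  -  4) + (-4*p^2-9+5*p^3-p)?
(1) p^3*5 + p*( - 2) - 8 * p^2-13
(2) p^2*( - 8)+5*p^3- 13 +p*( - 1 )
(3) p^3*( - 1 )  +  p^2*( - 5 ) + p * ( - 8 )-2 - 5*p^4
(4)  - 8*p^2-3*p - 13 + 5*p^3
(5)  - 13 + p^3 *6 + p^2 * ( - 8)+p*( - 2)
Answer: 1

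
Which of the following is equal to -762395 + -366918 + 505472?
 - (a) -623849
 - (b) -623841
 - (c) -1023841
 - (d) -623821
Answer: b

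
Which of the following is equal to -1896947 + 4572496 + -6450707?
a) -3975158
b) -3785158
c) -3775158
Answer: c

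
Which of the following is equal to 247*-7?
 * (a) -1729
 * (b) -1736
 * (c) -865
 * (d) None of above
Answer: a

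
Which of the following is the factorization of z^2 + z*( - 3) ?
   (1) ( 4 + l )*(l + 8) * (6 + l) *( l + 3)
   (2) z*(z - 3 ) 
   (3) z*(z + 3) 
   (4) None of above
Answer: 2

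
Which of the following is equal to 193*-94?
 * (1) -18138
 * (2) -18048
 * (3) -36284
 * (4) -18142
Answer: 4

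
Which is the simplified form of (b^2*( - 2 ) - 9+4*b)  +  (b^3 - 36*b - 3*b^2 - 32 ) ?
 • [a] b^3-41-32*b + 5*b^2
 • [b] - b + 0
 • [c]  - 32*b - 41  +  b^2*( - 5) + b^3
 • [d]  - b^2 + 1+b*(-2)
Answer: c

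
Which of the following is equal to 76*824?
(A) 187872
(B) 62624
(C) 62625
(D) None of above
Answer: B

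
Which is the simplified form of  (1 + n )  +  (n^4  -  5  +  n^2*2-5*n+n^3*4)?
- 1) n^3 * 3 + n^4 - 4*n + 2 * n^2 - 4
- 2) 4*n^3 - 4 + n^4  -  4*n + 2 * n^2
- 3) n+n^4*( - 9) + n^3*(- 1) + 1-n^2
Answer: 2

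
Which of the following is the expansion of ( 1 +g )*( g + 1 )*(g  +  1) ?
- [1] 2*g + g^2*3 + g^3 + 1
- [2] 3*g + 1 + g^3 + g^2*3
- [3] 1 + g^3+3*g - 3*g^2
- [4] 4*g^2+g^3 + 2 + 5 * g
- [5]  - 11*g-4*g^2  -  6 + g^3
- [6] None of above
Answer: 2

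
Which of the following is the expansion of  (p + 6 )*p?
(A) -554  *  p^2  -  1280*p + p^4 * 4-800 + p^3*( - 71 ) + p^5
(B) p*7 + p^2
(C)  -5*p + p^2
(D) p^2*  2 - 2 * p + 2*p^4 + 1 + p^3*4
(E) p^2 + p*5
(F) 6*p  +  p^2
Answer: F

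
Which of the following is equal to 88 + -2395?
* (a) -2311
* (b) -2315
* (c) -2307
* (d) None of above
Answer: c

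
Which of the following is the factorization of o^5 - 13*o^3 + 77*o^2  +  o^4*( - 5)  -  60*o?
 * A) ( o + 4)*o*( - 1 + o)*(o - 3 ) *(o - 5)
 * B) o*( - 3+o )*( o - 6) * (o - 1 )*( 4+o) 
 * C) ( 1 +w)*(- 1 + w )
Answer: A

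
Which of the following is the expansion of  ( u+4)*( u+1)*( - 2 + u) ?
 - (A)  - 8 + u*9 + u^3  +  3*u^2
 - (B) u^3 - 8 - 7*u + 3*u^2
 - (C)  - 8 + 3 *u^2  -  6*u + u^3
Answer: C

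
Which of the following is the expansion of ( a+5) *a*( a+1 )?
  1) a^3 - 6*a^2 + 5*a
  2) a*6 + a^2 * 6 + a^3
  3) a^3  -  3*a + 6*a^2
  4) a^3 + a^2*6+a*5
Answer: 4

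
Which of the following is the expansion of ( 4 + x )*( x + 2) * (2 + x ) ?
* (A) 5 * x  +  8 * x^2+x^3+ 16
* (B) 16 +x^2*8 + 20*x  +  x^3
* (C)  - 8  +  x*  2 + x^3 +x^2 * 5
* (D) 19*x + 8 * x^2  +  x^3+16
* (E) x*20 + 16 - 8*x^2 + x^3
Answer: B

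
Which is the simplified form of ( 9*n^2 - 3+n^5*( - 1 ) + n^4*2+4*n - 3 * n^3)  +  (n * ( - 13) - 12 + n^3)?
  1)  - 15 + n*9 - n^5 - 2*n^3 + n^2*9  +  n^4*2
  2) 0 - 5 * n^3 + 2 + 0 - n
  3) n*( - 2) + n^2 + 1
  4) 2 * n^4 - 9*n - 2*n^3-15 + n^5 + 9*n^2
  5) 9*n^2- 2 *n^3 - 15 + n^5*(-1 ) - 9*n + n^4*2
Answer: 5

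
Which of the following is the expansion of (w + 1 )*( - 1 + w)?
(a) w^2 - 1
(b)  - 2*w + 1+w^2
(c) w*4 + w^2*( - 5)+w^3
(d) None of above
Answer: a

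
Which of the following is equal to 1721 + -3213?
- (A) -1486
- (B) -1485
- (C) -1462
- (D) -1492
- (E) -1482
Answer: D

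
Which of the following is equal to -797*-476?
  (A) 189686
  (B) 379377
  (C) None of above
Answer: C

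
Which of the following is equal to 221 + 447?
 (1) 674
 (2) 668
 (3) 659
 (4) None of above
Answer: 2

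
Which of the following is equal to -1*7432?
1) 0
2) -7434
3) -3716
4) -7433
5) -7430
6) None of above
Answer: 6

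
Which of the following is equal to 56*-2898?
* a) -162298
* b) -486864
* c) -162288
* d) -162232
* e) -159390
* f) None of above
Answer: c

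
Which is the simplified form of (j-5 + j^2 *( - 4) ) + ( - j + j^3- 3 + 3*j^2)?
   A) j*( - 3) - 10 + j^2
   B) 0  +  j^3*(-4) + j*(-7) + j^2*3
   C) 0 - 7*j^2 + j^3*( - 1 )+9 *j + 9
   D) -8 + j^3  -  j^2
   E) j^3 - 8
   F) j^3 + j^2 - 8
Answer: D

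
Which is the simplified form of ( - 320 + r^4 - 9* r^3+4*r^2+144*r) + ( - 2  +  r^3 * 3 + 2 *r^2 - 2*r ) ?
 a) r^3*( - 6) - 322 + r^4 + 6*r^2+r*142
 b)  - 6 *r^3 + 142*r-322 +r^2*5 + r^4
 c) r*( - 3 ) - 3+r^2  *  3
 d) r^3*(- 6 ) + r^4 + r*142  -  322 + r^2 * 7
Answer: a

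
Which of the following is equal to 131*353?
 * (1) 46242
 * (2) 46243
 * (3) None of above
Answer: 2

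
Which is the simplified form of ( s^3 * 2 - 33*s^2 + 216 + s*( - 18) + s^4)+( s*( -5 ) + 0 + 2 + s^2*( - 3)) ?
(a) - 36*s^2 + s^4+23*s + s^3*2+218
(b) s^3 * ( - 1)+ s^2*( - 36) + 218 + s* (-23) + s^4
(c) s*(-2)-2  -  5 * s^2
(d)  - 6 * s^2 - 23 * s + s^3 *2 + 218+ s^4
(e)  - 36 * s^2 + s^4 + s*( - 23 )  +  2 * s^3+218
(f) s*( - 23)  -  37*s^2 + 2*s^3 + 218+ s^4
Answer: e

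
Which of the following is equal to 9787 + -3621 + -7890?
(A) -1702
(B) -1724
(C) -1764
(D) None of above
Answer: B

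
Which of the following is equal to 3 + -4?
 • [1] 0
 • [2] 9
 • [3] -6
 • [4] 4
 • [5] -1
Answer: 5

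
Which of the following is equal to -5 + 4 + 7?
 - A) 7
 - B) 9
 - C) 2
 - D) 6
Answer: D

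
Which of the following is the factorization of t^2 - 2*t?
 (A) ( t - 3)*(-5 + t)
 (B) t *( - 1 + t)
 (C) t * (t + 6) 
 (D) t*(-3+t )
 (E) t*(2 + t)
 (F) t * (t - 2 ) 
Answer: F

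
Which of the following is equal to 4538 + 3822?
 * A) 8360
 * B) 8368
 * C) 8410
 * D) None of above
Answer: A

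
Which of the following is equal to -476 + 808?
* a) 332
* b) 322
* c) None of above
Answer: a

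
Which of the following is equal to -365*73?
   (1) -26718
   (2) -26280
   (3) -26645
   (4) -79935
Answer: 3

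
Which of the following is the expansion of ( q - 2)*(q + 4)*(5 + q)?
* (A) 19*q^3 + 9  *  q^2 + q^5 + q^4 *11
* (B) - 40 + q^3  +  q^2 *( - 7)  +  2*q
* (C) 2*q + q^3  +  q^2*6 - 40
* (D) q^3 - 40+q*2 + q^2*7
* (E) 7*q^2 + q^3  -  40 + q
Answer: D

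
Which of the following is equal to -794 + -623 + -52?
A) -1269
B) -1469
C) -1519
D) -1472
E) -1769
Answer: B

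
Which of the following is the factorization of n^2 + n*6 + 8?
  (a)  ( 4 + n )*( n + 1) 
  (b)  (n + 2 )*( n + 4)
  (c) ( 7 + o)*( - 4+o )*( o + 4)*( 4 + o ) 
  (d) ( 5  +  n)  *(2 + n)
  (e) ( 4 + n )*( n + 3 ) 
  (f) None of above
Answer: b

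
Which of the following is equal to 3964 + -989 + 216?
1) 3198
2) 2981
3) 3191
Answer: 3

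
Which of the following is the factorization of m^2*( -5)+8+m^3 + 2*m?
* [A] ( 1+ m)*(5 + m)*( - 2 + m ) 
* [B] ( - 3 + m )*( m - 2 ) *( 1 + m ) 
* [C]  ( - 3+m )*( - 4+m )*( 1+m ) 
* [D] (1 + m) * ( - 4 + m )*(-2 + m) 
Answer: D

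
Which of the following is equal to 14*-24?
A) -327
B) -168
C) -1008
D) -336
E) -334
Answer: D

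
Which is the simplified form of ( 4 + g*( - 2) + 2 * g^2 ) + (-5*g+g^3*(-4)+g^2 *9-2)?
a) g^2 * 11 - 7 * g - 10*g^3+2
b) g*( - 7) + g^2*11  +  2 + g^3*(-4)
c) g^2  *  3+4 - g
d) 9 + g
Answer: b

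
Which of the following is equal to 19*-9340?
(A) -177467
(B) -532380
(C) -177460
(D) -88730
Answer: C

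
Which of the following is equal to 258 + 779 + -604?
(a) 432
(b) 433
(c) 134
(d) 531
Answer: b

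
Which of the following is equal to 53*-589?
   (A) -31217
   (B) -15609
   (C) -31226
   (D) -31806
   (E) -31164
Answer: A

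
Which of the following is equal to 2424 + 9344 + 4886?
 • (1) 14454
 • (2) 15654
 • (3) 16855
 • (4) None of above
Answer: 4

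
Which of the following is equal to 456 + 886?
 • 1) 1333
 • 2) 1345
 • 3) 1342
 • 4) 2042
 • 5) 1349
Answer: 3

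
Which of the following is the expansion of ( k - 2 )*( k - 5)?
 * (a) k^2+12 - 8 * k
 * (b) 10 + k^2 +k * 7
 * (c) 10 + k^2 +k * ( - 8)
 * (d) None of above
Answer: d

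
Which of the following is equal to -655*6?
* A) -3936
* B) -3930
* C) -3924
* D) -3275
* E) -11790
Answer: B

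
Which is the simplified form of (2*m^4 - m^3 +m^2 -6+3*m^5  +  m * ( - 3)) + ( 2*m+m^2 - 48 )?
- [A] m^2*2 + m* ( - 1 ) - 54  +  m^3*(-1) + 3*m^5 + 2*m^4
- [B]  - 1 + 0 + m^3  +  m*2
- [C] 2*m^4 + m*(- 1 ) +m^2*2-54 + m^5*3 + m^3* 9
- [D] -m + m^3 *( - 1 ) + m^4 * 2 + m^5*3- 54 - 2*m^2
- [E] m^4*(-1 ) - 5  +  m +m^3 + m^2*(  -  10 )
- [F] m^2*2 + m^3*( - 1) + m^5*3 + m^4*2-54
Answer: A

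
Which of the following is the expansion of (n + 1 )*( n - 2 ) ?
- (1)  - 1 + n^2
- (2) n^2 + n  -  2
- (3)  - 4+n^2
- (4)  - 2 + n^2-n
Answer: 4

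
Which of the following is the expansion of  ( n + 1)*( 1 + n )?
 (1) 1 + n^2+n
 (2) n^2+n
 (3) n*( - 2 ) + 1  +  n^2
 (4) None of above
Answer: 4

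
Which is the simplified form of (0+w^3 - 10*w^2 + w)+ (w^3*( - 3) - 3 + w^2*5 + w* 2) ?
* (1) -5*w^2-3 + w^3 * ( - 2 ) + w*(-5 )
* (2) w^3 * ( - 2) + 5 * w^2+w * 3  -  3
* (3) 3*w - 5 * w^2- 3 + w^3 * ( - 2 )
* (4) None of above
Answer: 3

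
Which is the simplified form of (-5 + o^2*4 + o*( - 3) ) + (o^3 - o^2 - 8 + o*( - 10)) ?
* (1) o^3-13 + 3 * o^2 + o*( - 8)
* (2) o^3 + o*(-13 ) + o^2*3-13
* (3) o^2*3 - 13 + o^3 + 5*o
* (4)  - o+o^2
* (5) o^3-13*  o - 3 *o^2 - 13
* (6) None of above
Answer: 2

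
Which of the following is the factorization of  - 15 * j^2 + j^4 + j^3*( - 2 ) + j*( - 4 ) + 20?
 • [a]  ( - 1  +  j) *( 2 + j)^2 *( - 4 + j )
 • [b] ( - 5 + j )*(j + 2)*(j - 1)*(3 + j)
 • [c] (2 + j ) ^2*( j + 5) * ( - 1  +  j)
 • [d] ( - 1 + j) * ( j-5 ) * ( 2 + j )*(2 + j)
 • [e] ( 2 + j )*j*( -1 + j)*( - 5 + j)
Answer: d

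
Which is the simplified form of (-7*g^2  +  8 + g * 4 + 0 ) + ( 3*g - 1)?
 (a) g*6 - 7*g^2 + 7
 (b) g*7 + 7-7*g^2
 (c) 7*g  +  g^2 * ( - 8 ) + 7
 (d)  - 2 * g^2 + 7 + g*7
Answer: b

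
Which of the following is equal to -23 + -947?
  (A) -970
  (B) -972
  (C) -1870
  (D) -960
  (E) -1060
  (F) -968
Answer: A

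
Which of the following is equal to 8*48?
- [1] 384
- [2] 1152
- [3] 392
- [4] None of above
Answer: 1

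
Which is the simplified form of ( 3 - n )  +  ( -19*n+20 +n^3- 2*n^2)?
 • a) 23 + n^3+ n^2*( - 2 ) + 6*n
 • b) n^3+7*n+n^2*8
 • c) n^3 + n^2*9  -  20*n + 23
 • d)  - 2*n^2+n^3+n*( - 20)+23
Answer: d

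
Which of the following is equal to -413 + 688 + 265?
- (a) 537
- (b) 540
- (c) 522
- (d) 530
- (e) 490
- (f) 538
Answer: b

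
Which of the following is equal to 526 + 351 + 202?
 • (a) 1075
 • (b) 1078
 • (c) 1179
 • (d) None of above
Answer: d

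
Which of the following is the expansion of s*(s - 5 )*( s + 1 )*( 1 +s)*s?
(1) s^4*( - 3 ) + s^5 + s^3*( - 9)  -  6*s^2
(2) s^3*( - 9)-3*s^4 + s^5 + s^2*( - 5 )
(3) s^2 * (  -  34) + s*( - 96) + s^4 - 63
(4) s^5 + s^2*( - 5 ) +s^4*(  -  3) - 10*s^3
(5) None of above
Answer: 2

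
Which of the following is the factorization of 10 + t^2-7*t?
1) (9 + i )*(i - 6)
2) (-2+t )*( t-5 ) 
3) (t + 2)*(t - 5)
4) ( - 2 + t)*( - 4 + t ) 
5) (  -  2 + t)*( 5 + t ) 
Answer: 2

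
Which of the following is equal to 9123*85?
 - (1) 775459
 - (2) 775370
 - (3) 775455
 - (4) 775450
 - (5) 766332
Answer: 3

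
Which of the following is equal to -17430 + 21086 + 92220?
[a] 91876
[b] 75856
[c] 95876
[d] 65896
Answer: c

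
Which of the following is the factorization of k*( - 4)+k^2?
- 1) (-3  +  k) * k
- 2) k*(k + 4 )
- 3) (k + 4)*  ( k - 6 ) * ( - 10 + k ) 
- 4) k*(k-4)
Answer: 4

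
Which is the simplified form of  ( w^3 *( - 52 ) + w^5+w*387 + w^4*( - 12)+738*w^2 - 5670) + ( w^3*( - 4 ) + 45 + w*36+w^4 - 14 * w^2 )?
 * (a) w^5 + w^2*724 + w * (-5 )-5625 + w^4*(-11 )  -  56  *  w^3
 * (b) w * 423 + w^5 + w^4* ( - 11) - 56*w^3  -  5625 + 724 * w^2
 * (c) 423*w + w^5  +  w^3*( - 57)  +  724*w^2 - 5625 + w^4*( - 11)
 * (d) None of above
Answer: b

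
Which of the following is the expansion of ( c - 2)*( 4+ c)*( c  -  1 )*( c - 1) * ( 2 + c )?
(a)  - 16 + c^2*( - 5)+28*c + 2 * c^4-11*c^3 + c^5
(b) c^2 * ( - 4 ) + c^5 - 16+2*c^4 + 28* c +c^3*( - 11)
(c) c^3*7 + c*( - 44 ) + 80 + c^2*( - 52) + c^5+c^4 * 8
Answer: b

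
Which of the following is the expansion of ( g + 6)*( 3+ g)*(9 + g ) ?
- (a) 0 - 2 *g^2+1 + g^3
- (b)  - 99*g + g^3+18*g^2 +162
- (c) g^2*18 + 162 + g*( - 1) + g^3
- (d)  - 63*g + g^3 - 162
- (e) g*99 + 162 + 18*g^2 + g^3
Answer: e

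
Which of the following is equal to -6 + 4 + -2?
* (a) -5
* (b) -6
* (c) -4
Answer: c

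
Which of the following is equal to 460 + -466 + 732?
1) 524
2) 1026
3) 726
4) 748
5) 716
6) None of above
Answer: 3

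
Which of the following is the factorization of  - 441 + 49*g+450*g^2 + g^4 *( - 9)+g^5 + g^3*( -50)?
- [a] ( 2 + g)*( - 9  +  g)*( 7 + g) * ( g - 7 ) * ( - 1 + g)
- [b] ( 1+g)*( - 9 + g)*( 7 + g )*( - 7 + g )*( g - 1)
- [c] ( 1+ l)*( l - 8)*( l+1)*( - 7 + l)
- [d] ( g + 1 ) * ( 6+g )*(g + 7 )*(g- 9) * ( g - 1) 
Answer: b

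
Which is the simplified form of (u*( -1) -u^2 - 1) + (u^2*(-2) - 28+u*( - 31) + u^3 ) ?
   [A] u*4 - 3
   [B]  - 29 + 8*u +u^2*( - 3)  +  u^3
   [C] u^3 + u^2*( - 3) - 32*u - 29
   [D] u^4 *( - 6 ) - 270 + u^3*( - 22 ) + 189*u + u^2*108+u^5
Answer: C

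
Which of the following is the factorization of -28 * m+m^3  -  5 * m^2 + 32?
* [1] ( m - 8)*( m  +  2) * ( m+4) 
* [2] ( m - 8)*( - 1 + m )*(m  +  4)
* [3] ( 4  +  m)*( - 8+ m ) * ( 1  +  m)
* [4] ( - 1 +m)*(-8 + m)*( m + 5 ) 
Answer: 2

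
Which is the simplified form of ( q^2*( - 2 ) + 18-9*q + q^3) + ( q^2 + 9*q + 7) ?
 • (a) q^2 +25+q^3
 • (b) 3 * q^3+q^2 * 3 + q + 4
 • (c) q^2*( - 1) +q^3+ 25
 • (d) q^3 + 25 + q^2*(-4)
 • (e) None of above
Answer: c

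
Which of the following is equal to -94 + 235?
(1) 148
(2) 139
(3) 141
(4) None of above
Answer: 3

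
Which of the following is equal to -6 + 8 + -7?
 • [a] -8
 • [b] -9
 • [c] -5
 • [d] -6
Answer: c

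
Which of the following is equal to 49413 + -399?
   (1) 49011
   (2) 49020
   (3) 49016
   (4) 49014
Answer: 4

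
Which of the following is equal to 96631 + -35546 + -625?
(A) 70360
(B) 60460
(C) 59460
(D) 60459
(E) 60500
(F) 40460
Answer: B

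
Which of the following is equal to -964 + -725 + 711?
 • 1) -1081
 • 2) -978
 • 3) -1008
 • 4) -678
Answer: 2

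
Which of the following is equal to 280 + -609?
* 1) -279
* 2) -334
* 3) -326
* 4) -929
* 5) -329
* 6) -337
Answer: 5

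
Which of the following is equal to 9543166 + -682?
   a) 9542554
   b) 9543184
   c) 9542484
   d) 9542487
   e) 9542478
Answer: c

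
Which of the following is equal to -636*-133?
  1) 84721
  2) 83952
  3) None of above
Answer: 3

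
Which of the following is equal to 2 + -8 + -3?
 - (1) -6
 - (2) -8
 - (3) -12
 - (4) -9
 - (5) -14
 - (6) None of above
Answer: 4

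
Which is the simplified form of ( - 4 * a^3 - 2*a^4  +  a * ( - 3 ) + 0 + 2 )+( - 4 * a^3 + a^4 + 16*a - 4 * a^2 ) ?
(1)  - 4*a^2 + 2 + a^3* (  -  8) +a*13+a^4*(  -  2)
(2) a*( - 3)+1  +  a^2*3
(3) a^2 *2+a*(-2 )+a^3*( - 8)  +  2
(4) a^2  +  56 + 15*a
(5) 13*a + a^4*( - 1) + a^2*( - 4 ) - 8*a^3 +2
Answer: 5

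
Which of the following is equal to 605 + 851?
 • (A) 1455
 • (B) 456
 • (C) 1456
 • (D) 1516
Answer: C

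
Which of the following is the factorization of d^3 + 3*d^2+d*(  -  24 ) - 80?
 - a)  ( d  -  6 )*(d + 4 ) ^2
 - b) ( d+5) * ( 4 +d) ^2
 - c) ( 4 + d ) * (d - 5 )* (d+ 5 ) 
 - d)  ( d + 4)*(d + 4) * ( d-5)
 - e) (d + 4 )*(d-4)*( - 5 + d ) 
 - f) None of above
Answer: d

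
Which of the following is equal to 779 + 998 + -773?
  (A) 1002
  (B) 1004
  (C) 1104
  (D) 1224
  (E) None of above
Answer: B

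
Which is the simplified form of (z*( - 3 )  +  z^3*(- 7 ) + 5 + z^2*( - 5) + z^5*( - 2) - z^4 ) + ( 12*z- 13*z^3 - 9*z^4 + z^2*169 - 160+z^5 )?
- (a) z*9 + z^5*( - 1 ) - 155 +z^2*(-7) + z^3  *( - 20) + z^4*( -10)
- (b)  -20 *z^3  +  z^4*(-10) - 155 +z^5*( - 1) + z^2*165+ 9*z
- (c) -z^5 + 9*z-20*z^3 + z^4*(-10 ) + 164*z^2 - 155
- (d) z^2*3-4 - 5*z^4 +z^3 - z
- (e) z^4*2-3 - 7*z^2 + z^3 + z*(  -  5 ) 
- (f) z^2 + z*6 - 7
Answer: c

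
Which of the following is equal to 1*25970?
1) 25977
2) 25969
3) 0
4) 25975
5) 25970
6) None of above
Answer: 5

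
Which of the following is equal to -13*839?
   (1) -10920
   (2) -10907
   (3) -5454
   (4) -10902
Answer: 2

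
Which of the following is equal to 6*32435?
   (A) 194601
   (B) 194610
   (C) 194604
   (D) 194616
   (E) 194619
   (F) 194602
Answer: B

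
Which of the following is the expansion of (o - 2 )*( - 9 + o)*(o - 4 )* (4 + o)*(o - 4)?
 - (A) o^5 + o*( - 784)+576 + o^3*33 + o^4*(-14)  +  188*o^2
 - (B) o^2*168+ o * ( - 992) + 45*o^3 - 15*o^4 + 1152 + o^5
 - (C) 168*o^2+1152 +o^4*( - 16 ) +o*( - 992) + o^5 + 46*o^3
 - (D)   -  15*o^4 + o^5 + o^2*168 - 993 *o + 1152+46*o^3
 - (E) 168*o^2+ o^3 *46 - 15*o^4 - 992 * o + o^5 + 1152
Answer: E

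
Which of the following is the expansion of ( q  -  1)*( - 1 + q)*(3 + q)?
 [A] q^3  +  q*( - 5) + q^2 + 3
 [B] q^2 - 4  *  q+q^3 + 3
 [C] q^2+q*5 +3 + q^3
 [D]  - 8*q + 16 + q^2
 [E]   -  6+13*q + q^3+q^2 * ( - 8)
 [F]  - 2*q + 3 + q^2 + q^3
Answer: A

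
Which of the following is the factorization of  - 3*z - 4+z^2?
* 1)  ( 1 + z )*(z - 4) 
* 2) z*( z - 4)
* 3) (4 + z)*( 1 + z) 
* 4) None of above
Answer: 1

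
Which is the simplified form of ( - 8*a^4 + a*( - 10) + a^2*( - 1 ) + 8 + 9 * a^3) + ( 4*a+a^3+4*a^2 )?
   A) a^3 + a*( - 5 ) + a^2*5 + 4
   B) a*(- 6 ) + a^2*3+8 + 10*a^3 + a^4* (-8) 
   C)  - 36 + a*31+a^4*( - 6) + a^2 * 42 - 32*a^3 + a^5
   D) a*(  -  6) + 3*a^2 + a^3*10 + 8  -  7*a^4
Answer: B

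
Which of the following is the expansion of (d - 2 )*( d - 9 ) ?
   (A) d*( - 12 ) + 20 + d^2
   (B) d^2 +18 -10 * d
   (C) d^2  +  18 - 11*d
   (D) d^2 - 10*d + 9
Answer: C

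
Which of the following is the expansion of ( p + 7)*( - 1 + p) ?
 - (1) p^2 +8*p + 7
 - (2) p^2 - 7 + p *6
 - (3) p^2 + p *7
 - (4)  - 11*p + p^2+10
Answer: 2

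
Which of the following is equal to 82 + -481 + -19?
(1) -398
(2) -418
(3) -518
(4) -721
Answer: 2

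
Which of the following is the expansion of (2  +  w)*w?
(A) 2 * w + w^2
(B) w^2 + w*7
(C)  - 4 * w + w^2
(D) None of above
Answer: A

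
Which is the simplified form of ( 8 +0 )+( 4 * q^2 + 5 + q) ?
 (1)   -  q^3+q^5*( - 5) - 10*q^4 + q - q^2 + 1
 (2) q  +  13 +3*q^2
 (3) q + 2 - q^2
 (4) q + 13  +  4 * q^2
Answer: 4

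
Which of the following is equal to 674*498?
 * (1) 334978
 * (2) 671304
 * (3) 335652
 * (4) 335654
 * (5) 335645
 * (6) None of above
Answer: 3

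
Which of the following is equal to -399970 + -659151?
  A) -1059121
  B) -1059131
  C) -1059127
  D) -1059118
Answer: A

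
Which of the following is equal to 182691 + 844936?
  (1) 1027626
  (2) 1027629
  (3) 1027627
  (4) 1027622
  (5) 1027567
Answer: 3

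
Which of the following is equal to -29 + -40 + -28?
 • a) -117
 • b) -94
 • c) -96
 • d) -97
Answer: d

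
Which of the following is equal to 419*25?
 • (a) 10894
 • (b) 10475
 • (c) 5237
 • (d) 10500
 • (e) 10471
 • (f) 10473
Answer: b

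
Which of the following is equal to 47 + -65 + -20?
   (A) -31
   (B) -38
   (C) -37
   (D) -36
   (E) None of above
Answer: B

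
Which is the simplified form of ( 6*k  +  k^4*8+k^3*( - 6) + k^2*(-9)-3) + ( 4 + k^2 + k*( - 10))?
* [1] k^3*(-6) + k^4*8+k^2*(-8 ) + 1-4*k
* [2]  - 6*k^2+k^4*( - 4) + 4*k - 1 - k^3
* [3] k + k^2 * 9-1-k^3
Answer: 1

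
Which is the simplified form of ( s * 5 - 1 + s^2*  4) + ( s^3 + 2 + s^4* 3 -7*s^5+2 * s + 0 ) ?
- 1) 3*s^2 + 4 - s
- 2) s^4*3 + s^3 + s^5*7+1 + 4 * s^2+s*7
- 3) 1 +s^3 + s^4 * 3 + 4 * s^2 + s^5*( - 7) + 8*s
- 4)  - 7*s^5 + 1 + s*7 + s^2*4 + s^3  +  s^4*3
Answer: 4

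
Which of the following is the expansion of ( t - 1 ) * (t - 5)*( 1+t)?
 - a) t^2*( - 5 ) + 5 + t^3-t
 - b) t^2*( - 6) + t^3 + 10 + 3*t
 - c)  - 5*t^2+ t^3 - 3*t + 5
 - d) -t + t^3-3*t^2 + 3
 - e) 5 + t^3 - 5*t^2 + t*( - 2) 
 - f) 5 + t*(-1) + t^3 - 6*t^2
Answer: a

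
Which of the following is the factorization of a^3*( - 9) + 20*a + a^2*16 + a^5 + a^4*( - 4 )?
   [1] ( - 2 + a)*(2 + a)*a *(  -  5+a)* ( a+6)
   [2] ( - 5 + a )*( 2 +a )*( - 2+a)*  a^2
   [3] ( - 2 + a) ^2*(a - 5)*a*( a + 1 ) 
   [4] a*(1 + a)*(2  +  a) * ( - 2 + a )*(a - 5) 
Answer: 4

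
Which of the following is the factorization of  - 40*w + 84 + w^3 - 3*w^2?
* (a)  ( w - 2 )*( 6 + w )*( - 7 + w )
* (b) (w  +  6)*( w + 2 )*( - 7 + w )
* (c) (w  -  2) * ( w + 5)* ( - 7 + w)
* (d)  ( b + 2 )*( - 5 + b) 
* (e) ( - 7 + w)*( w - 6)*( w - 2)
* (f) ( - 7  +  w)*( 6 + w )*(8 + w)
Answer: a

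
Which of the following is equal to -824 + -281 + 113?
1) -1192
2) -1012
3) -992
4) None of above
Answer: 3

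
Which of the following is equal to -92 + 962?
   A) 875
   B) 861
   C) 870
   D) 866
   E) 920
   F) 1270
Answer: C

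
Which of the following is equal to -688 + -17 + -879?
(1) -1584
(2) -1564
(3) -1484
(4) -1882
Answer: 1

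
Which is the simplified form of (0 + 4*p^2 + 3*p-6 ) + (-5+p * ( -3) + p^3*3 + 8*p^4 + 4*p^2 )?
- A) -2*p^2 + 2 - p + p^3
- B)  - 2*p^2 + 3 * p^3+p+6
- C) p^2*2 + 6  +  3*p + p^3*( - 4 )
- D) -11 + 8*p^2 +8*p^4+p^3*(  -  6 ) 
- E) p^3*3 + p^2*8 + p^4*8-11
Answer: E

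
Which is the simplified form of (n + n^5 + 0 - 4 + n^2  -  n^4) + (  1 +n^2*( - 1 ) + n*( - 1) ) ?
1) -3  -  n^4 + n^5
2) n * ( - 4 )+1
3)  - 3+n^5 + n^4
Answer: 1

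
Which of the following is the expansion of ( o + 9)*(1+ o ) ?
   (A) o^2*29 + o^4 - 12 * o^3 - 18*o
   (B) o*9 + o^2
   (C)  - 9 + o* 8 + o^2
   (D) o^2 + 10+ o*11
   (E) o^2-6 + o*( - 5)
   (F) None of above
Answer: F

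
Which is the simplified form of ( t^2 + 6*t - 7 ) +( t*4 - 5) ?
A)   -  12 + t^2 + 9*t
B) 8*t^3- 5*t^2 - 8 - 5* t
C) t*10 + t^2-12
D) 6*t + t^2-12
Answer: C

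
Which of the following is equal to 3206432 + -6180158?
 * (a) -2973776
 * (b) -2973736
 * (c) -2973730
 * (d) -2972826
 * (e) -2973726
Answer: e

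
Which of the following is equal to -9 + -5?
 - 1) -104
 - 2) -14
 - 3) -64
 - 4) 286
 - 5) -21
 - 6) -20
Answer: 2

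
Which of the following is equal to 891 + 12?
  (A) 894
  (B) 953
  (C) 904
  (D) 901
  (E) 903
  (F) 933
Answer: E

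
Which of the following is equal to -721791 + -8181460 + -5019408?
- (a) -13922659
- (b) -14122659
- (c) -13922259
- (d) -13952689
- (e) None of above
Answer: a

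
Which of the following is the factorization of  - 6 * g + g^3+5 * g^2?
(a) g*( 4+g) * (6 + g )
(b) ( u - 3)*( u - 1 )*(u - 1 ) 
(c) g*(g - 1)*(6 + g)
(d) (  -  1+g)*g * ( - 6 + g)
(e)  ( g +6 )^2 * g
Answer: c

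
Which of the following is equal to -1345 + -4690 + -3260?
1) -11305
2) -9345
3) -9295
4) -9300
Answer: 3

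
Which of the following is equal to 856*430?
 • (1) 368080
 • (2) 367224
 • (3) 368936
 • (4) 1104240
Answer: 1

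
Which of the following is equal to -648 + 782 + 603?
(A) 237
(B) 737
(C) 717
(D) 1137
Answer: B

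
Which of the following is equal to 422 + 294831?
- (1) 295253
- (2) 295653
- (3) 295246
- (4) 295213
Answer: 1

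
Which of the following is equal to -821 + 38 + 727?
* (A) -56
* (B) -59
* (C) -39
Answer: A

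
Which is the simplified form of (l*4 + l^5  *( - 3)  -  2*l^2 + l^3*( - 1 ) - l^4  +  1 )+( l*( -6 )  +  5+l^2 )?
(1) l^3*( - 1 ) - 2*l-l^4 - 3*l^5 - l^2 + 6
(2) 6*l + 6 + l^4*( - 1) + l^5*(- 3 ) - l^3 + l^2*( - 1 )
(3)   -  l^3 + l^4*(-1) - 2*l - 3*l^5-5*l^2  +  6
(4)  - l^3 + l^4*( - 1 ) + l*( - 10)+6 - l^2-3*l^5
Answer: 1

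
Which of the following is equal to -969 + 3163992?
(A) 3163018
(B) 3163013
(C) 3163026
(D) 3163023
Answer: D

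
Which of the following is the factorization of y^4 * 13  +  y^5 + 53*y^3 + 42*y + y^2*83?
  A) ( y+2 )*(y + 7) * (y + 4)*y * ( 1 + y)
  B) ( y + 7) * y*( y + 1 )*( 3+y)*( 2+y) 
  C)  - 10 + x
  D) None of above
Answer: B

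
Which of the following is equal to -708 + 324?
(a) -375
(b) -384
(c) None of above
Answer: b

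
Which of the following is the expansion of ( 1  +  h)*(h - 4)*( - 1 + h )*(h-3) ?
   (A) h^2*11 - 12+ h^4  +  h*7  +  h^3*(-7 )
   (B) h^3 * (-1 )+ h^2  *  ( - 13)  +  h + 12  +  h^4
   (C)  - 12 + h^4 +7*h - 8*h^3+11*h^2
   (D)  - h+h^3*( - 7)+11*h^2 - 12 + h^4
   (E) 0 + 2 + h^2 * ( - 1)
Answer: A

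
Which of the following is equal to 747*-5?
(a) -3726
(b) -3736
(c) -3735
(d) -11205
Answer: c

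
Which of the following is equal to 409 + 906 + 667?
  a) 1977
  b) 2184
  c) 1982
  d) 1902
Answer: c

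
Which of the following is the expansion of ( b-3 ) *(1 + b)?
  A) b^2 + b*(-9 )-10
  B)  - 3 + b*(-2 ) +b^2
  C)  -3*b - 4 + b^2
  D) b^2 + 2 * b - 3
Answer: B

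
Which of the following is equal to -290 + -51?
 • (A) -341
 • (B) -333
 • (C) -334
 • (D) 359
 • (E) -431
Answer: A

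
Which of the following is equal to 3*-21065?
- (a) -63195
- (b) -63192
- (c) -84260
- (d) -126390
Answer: a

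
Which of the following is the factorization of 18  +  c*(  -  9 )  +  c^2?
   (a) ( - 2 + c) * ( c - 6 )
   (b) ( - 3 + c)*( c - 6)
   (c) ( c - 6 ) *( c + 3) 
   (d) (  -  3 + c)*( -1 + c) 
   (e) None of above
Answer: b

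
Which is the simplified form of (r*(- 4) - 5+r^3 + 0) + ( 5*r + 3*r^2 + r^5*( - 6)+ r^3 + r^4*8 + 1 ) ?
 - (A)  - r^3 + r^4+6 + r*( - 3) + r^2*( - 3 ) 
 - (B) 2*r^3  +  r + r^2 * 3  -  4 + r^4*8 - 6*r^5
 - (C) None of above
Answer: B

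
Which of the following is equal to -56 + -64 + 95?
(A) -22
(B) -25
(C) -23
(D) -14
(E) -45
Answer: B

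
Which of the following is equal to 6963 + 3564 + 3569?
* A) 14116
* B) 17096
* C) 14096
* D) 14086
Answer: C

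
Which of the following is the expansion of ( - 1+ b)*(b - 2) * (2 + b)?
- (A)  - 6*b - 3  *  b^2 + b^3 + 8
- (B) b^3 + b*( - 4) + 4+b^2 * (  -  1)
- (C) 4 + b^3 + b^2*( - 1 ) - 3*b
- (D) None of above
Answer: B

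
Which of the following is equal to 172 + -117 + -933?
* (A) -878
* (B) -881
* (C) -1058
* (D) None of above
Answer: A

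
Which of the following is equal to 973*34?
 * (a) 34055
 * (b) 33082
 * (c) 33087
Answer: b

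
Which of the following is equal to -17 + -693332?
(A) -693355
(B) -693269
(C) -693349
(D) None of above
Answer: C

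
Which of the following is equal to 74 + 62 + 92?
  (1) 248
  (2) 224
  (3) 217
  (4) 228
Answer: 4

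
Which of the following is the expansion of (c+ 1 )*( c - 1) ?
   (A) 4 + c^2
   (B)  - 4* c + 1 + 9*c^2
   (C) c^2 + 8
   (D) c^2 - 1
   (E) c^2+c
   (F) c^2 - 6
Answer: D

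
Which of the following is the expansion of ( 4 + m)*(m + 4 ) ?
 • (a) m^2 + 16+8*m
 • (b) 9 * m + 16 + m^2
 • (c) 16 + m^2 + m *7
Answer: a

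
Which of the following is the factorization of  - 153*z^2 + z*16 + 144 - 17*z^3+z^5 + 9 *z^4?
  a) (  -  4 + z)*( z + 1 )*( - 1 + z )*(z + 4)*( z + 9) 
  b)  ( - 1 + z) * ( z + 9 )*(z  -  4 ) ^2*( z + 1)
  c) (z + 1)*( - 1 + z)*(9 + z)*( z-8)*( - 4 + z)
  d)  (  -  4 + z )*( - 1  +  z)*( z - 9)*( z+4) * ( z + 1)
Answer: a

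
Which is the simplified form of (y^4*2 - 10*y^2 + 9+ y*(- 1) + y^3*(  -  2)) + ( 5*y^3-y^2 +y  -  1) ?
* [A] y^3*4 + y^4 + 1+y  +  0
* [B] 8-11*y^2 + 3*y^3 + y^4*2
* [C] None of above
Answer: B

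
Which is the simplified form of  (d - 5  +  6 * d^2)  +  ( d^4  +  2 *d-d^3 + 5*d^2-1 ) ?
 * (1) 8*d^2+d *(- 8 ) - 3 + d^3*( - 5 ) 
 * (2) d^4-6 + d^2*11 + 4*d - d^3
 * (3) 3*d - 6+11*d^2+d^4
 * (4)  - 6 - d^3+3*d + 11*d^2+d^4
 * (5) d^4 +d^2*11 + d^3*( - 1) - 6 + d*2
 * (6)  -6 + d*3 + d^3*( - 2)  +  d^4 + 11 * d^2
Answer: 4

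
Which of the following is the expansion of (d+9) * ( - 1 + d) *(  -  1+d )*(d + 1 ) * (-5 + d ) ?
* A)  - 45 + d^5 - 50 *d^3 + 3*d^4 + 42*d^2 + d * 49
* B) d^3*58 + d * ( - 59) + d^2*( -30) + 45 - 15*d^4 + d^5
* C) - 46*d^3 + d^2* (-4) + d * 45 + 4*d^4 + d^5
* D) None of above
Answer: A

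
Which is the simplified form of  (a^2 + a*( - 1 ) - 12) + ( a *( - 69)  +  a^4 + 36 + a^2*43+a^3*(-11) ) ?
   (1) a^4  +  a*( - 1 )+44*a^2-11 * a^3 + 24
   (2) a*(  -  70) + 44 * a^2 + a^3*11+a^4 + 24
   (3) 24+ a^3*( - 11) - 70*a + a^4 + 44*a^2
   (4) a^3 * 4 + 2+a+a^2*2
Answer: 3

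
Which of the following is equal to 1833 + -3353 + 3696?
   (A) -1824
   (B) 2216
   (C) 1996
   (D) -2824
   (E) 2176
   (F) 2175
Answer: E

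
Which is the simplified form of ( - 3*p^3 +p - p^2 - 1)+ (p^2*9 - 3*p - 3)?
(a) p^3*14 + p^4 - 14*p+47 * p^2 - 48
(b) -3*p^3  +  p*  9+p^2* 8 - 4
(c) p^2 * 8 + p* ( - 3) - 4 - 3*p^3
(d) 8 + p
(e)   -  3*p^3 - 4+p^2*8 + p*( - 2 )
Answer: e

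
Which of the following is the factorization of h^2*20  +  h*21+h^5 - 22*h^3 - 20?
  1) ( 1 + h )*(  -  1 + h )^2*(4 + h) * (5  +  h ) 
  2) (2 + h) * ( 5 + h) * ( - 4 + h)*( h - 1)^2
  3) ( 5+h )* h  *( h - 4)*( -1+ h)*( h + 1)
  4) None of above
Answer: 4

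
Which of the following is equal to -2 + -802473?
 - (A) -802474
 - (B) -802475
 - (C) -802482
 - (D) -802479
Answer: B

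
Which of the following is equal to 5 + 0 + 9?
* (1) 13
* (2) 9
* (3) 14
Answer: 3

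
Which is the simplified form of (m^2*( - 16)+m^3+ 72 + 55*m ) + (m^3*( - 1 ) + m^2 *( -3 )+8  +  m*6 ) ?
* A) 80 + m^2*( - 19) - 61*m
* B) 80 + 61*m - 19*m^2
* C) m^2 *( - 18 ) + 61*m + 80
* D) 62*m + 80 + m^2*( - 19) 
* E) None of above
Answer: B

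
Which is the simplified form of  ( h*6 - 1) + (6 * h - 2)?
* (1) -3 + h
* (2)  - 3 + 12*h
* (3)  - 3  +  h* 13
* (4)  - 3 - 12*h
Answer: 2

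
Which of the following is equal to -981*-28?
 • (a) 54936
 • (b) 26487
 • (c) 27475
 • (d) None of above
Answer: d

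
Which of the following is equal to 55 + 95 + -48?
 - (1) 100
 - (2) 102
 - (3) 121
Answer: 2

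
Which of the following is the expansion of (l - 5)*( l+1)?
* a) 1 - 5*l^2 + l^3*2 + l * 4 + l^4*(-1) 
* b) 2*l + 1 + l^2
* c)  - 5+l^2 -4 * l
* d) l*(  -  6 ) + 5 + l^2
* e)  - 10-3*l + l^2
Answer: c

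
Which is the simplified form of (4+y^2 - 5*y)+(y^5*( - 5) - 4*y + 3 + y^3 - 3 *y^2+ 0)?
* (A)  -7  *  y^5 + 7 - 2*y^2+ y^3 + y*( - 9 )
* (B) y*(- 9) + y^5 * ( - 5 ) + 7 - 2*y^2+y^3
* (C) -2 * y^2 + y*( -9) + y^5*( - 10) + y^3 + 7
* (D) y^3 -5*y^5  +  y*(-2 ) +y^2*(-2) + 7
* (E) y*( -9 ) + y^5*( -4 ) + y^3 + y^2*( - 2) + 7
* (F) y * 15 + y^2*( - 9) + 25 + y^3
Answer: B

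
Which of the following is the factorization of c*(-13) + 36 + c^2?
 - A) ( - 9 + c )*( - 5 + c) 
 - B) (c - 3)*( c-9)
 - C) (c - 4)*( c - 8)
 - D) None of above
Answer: D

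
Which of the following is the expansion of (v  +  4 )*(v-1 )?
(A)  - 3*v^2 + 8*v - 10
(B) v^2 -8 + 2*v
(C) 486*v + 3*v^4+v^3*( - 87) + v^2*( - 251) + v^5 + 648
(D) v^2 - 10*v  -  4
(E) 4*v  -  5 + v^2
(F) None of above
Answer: F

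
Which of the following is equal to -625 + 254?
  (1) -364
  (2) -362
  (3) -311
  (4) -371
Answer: 4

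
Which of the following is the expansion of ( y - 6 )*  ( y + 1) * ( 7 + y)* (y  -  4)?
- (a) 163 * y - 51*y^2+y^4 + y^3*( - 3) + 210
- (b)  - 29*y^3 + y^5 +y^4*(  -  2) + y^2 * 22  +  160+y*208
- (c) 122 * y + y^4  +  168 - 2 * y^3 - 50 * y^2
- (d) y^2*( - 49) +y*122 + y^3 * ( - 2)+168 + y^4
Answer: d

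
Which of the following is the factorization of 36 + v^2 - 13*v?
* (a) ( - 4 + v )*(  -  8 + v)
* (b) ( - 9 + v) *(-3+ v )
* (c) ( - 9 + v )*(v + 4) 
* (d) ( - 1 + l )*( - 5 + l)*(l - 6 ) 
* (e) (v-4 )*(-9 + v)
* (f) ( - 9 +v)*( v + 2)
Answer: e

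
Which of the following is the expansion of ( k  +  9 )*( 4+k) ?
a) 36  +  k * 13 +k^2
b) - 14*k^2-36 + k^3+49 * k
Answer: a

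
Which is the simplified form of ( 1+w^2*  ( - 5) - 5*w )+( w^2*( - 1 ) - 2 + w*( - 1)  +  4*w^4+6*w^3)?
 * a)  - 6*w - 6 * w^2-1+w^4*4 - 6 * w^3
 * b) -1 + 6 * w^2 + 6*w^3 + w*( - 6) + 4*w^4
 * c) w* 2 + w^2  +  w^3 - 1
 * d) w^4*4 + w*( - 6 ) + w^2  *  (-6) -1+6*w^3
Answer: d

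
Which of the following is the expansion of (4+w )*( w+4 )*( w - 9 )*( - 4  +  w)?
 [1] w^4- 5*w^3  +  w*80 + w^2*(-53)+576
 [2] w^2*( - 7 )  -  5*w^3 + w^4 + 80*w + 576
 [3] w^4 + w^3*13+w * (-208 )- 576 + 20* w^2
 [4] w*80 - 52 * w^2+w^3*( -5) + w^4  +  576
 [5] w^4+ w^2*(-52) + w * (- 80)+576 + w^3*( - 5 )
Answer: 4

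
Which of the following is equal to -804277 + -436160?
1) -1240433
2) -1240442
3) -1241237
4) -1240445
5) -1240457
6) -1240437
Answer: 6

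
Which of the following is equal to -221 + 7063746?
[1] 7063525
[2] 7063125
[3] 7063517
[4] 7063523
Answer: 1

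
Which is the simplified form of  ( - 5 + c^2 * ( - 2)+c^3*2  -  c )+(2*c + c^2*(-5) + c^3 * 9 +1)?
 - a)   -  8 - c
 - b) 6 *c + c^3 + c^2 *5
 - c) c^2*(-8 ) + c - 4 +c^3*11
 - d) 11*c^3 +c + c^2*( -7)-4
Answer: d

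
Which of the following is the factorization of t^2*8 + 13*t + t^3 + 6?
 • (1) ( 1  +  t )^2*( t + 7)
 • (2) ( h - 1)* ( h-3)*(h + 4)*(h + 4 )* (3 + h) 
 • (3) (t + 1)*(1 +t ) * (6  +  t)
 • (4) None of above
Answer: 3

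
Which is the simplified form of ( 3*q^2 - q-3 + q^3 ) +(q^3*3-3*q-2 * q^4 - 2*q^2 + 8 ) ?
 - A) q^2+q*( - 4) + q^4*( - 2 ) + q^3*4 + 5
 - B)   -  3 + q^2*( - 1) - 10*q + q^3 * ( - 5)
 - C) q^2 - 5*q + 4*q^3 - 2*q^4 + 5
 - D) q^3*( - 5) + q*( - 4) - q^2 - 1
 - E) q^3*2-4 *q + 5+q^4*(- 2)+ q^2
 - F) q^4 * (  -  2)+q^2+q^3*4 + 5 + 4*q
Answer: A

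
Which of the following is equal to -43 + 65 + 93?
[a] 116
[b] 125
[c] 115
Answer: c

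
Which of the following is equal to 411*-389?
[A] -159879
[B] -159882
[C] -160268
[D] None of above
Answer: A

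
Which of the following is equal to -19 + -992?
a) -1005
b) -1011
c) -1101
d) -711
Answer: b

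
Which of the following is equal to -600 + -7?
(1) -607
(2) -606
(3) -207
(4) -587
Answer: 1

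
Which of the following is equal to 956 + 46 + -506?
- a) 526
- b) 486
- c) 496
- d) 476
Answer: c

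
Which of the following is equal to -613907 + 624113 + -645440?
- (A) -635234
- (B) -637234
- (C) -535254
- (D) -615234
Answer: A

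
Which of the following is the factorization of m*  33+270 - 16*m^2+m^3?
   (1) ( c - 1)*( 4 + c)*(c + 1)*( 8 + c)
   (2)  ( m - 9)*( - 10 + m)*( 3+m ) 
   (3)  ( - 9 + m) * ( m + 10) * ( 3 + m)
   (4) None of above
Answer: 2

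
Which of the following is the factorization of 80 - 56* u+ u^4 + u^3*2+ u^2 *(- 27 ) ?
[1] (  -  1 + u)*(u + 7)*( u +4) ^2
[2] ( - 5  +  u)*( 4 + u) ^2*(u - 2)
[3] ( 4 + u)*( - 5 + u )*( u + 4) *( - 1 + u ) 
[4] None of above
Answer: 3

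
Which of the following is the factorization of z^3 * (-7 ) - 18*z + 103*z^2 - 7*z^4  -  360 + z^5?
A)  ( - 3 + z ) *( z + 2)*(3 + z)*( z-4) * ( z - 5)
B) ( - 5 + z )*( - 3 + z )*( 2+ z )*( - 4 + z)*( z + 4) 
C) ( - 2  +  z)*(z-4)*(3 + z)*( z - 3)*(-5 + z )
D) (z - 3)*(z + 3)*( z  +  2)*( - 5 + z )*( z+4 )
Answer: A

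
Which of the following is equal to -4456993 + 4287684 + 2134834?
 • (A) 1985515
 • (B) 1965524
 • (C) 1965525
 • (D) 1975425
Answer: C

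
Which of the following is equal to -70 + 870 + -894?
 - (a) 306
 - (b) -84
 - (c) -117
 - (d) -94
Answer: d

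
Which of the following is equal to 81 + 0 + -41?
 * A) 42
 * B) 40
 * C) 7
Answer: B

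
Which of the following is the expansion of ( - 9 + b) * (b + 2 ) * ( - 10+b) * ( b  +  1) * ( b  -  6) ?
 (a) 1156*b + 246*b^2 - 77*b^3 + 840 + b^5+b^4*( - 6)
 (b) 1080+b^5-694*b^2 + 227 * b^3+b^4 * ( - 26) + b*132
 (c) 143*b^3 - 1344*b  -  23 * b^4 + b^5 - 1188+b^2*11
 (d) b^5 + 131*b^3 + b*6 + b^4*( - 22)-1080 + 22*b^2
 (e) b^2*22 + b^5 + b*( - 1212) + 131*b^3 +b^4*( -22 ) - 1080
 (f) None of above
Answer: e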